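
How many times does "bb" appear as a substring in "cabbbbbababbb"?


Searching for "bb" in "cabbbbbababbb"
Scanning each position:
  Position 0: "ca" => no
  Position 1: "ab" => no
  Position 2: "bb" => MATCH
  Position 3: "bb" => MATCH
  Position 4: "bb" => MATCH
  Position 5: "bb" => MATCH
  Position 6: "ba" => no
  Position 7: "ab" => no
  Position 8: "ba" => no
  Position 9: "ab" => no
  Position 10: "bb" => MATCH
  Position 11: "bb" => MATCH
Total occurrences: 6

6


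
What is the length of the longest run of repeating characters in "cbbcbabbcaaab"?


Input: "cbbcbabbcaaab"
Scanning for longest run:
  Position 1 ('b'): new char, reset run to 1
  Position 2 ('b'): continues run of 'b', length=2
  Position 3 ('c'): new char, reset run to 1
  Position 4 ('b'): new char, reset run to 1
  Position 5 ('a'): new char, reset run to 1
  Position 6 ('b'): new char, reset run to 1
  Position 7 ('b'): continues run of 'b', length=2
  Position 8 ('c'): new char, reset run to 1
  Position 9 ('a'): new char, reset run to 1
  Position 10 ('a'): continues run of 'a', length=2
  Position 11 ('a'): continues run of 'a', length=3
  Position 12 ('b'): new char, reset run to 1
Longest run: 'a' with length 3

3


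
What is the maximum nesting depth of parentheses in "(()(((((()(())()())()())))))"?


Input: "(()(((((()(())()())()())))))"
Tracking depth:
  Position 0 '(': depth becomes 1
  Position 1 '(': depth becomes 2
  Position 2 ')': depth becomes 1
  Position 3 '(': depth becomes 2
  Position 4 '(': depth becomes 3
  Position 5 '(': depth becomes 4
  Position 6 '(': depth becomes 5
  Position 7 '(': depth becomes 6
  Position 8 '(': depth becomes 7
  Position 9 ')': depth becomes 6
  Position 10 '(': depth becomes 7
  Position 11 '(': depth becomes 8
  Position 12 ')': depth becomes 7
  Position 13 ')': depth becomes 6
  Position 14 '(': depth becomes 7
  Position 15 ')': depth becomes 6
  Position 16 '(': depth becomes 7
  Position 17 ')': depth becomes 6
  Position 18 ')': depth becomes 5
  Position 19 '(': depth becomes 6
  Position 20 ')': depth becomes 5
  Position 21 '(': depth becomes 6
  Position 22 ')': depth becomes 5
  Position 23 ')': depth becomes 4
  Position 24 ')': depth becomes 3
  Position 25 ')': depth becomes 2
  Position 26 ')': depth becomes 1
  Position 27 ')': depth becomes 0
Maximum depth reached: 8

8


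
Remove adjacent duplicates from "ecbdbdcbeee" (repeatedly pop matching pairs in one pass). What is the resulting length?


Input: ecbdbdcbeee
Stack-based adjacent duplicate removal:
  Read 'e': push. Stack: e
  Read 'c': push. Stack: ec
  Read 'b': push. Stack: ecb
  Read 'd': push. Stack: ecbd
  Read 'b': push. Stack: ecbdb
  Read 'd': push. Stack: ecbdbd
  Read 'c': push. Stack: ecbdbdc
  Read 'b': push. Stack: ecbdbdcb
  Read 'e': push. Stack: ecbdbdcbe
  Read 'e': matches stack top 'e' => pop. Stack: ecbdbdcb
  Read 'e': push. Stack: ecbdbdcbe
Final stack: "ecbdbdcbe" (length 9)

9


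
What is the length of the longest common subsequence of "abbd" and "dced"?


LCS of "abbd" and "dced"
DP table:
           d    c    e    d
      0    0    0    0    0
  a   0    0    0    0    0
  b   0    0    0    0    0
  b   0    0    0    0    0
  d   0    1    1    1    1
LCS length = dp[4][4] = 1

1


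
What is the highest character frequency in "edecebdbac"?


Input: edecebdbac
Character counts:
  'a': 1
  'b': 2
  'c': 2
  'd': 2
  'e': 3
Maximum frequency: 3

3


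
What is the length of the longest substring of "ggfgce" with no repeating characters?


Input: "ggfgce"
Sliding window (track last position of each char):
  Position 0 ('g'): window [0,0] length 1 -- new best
  Position 1 ('g'): repeat (last at 0), move window start to 1
  Position 1 ('g'): window [1,1] length 1
  Position 2 ('f'): window [1,2] length 2 -- new best
  Position 3 ('g'): repeat (last at 1), move window start to 2
  Position 3 ('g'): window [2,3] length 2
  Position 4 ('c'): window [2,4] length 3 -- new best
  Position 5 ('e'): window [2,5] length 4 -- new best
Longest substring with no repeats: "fgce" with length 4

4


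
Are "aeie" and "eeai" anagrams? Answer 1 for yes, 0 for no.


Strings: "aeie", "eeai"
Sorted first:  aeei
Sorted second: aeei
Sorted forms match => anagrams

1


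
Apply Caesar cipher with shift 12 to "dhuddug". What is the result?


Caesar cipher: shift "dhuddug" by 12
  'd' (pos 3) + 12 = pos 15 = 'p'
  'h' (pos 7) + 12 = pos 19 = 't'
  'u' (pos 20) + 12 = pos 6 = 'g'
  'd' (pos 3) + 12 = pos 15 = 'p'
  'd' (pos 3) + 12 = pos 15 = 'p'
  'u' (pos 20) + 12 = pos 6 = 'g'
  'g' (pos 6) + 12 = pos 18 = 's'
Result: ptgppgs

ptgppgs


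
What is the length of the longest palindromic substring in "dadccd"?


Input: "dadccd"
Checking substrings for palindromes:
  [2:6] "dccd" (len 4) => palindrome
  [0:3] "dad" (len 3) => palindrome
  [3:5] "cc" (len 2) => palindrome
Longest palindromic substring: "dccd" with length 4

4


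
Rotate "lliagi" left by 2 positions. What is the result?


Input: "lliagi", rotate left by 2
First 2 characters: "ll"
Remaining characters: "iagi"
Concatenate remaining + first: "iagi" + "ll" = "iagill"

iagill


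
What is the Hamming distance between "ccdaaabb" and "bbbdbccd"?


Comparing "ccdaaabb" and "bbbdbccd" position by position:
  Position 0: 'c' vs 'b' => differ
  Position 1: 'c' vs 'b' => differ
  Position 2: 'd' vs 'b' => differ
  Position 3: 'a' vs 'd' => differ
  Position 4: 'a' vs 'b' => differ
  Position 5: 'a' vs 'c' => differ
  Position 6: 'b' vs 'c' => differ
  Position 7: 'b' vs 'd' => differ
Total differences (Hamming distance): 8

8


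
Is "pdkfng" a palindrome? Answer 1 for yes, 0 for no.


Input: pdkfng
Reversed: gnfkdp
  Compare pos 0 ('p') with pos 5 ('g'): MISMATCH
  Compare pos 1 ('d') with pos 4 ('n'): MISMATCH
  Compare pos 2 ('k') with pos 3 ('f'): MISMATCH
Result: not a palindrome

0


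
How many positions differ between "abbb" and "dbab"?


Comparing "abbb" and "dbab" position by position:
  Position 0: 'a' vs 'd' => DIFFER
  Position 1: 'b' vs 'b' => same
  Position 2: 'b' vs 'a' => DIFFER
  Position 3: 'b' vs 'b' => same
Positions that differ: 2

2


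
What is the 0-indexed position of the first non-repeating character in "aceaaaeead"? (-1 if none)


Input: aceaaaeead
Character frequencies:
  'a': 5
  'c': 1
  'd': 1
  'e': 3
Scanning left to right for freq == 1:
  Position 0 ('a'): freq=5, skip
  Position 1 ('c'): unique! => answer = 1

1


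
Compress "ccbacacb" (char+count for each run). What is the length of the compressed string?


Input: ccbacacb
Runs:
  'c' x 2 => "c2"
  'b' x 1 => "b1"
  'a' x 1 => "a1"
  'c' x 1 => "c1"
  'a' x 1 => "a1"
  'c' x 1 => "c1"
  'b' x 1 => "b1"
Compressed: "c2b1a1c1a1c1b1"
Compressed length: 14

14


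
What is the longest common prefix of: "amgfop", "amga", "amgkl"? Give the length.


Words: amgfop, amga, amgkl
  Position 0: all 'a' => match
  Position 1: all 'm' => match
  Position 2: all 'g' => match
  Position 3: ('f', 'a', 'k') => mismatch, stop
LCP = "amg" (length 3)

3


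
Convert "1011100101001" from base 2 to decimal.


Input: "1011100101001" in base 2
Positional expansion:
  Digit '1' (value 1) x 2^12 = 4096
  Digit '0' (value 0) x 2^11 = 0
  Digit '1' (value 1) x 2^10 = 1024
  Digit '1' (value 1) x 2^9 = 512
  Digit '1' (value 1) x 2^8 = 256
  Digit '0' (value 0) x 2^7 = 0
  Digit '0' (value 0) x 2^6 = 0
  Digit '1' (value 1) x 2^5 = 32
  Digit '0' (value 0) x 2^4 = 0
  Digit '1' (value 1) x 2^3 = 8
  Digit '0' (value 0) x 2^2 = 0
  Digit '0' (value 0) x 2^1 = 0
  Digit '1' (value 1) x 2^0 = 1
Sum = 5929

5929


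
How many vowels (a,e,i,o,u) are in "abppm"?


Input: abppm
Checking each character:
  'a' at position 0: vowel (running total: 1)
  'b' at position 1: consonant
  'p' at position 2: consonant
  'p' at position 3: consonant
  'm' at position 4: consonant
Total vowels: 1

1


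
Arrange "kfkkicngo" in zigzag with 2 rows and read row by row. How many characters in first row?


Zigzag "kfkkicngo" into 2 rows:
Placing characters:
  'k' => row 0
  'f' => row 1
  'k' => row 0
  'k' => row 1
  'i' => row 0
  'c' => row 1
  'n' => row 0
  'g' => row 1
  'o' => row 0
Rows:
  Row 0: "kkino"
  Row 1: "fkcg"
First row length: 5

5


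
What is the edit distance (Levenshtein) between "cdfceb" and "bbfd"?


Computing edit distance: "cdfceb" -> "bbfd"
DP table:
           b    b    f    d
      0    1    2    3    4
  c   1    1    2    3    4
  d   2    2    2    3    3
  f   3    3    3    2    3
  c   4    4    4    3    3
  e   5    5    5    4    4
  b   6    5    5    5    5
Edit distance = dp[6][4] = 5

5


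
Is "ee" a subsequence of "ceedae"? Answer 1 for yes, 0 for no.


Check if "ee" is a subsequence of "ceedae"
Greedy scan:
  Position 0 ('c'): no match needed
  Position 1 ('e'): matches sub[0] = 'e'
  Position 2 ('e'): matches sub[1] = 'e'
  Position 3 ('d'): no match needed
  Position 4 ('a'): no match needed
  Position 5 ('e'): no match needed
All 2 characters matched => is a subsequence

1


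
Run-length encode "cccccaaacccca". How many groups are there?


Input: cccccaaacccca
Scanning for consecutive runs:
  Group 1: 'c' x 5 (positions 0-4)
  Group 2: 'a' x 3 (positions 5-7)
  Group 3: 'c' x 4 (positions 8-11)
  Group 4: 'a' x 1 (positions 12-12)
Total groups: 4

4


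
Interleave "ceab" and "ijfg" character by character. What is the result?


Interleaving "ceab" and "ijfg":
  Position 0: 'c' from first, 'i' from second => "ci"
  Position 1: 'e' from first, 'j' from second => "ej"
  Position 2: 'a' from first, 'f' from second => "af"
  Position 3: 'b' from first, 'g' from second => "bg"
Result: ciejafbg

ciejafbg


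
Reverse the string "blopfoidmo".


Input: blopfoidmo
Reading characters right to left:
  Position 9: 'o'
  Position 8: 'm'
  Position 7: 'd'
  Position 6: 'i'
  Position 5: 'o'
  Position 4: 'f'
  Position 3: 'p'
  Position 2: 'o'
  Position 1: 'l'
  Position 0: 'b'
Reversed: omdiofpolb

omdiofpolb


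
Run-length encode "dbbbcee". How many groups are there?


Input: dbbbcee
Scanning for consecutive runs:
  Group 1: 'd' x 1 (positions 0-0)
  Group 2: 'b' x 3 (positions 1-3)
  Group 3: 'c' x 1 (positions 4-4)
  Group 4: 'e' x 2 (positions 5-6)
Total groups: 4

4


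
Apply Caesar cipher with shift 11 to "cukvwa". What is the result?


Caesar cipher: shift "cukvwa" by 11
  'c' (pos 2) + 11 = pos 13 = 'n'
  'u' (pos 20) + 11 = pos 5 = 'f'
  'k' (pos 10) + 11 = pos 21 = 'v'
  'v' (pos 21) + 11 = pos 6 = 'g'
  'w' (pos 22) + 11 = pos 7 = 'h'
  'a' (pos 0) + 11 = pos 11 = 'l'
Result: nfvghl

nfvghl


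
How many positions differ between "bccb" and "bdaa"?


Comparing "bccb" and "bdaa" position by position:
  Position 0: 'b' vs 'b' => same
  Position 1: 'c' vs 'd' => DIFFER
  Position 2: 'c' vs 'a' => DIFFER
  Position 3: 'b' vs 'a' => DIFFER
Positions that differ: 3

3


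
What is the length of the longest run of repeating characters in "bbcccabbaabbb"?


Input: "bbcccabbaabbb"
Scanning for longest run:
  Position 1 ('b'): continues run of 'b', length=2
  Position 2 ('c'): new char, reset run to 1
  Position 3 ('c'): continues run of 'c', length=2
  Position 4 ('c'): continues run of 'c', length=3
  Position 5 ('a'): new char, reset run to 1
  Position 6 ('b'): new char, reset run to 1
  Position 7 ('b'): continues run of 'b', length=2
  Position 8 ('a'): new char, reset run to 1
  Position 9 ('a'): continues run of 'a', length=2
  Position 10 ('b'): new char, reset run to 1
  Position 11 ('b'): continues run of 'b', length=2
  Position 12 ('b'): continues run of 'b', length=3
Longest run: 'c' with length 3

3


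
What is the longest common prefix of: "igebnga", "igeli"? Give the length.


Words: igebnga, igeli
  Position 0: all 'i' => match
  Position 1: all 'g' => match
  Position 2: all 'e' => match
  Position 3: ('b', 'l') => mismatch, stop
LCP = "ige" (length 3)

3


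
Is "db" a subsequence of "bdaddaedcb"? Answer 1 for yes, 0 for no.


Check if "db" is a subsequence of "bdaddaedcb"
Greedy scan:
  Position 0 ('b'): no match needed
  Position 1 ('d'): matches sub[0] = 'd'
  Position 2 ('a'): no match needed
  Position 3 ('d'): no match needed
  Position 4 ('d'): no match needed
  Position 5 ('a'): no match needed
  Position 6 ('e'): no match needed
  Position 7 ('d'): no match needed
  Position 8 ('c'): no match needed
  Position 9 ('b'): matches sub[1] = 'b'
All 2 characters matched => is a subsequence

1


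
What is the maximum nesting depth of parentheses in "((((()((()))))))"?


Input: "((((()((()))))))"
Tracking depth:
  Position 0 '(': depth becomes 1
  Position 1 '(': depth becomes 2
  Position 2 '(': depth becomes 3
  Position 3 '(': depth becomes 4
  Position 4 '(': depth becomes 5
  Position 5 ')': depth becomes 4
  Position 6 '(': depth becomes 5
  Position 7 '(': depth becomes 6
  Position 8 '(': depth becomes 7
  Position 9 ')': depth becomes 6
  Position 10 ')': depth becomes 5
  Position 11 ')': depth becomes 4
  Position 12 ')': depth becomes 3
  Position 13 ')': depth becomes 2
  Position 14 ')': depth becomes 1
  Position 15 ')': depth becomes 0
Maximum depth reached: 7

7


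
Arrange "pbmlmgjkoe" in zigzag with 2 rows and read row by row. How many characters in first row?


Zigzag "pbmlmgjkoe" into 2 rows:
Placing characters:
  'p' => row 0
  'b' => row 1
  'm' => row 0
  'l' => row 1
  'm' => row 0
  'g' => row 1
  'j' => row 0
  'k' => row 1
  'o' => row 0
  'e' => row 1
Rows:
  Row 0: "pmmjo"
  Row 1: "blgke"
First row length: 5

5


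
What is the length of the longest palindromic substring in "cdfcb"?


Input: "cdfcb"
Checking substrings for palindromes:
  No multi-char palindromic substrings found
Longest palindromic substring: "c" with length 1

1


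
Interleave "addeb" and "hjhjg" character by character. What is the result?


Interleaving "addeb" and "hjhjg":
  Position 0: 'a' from first, 'h' from second => "ah"
  Position 1: 'd' from first, 'j' from second => "dj"
  Position 2: 'd' from first, 'h' from second => "dh"
  Position 3: 'e' from first, 'j' from second => "ej"
  Position 4: 'b' from first, 'g' from second => "bg"
Result: ahdjdhejbg

ahdjdhejbg


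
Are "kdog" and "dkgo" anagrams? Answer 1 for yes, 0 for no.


Strings: "kdog", "dkgo"
Sorted first:  dgko
Sorted second: dgko
Sorted forms match => anagrams

1


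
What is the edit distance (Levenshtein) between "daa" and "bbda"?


Computing edit distance: "daa" -> "bbda"
DP table:
           b    b    d    a
      0    1    2    3    4
  d   1    1    2    2    3
  a   2    2    2    3    2
  a   3    3    3    3    3
Edit distance = dp[3][4] = 3

3


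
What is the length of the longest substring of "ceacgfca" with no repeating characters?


Input: "ceacgfca"
Sliding window (track last position of each char):
  Position 0 ('c'): window [0,0] length 1 -- new best
  Position 1 ('e'): window [0,1] length 2 -- new best
  Position 2 ('a'): window [0,2] length 3 -- new best
  Position 3 ('c'): repeat (last at 0), move window start to 1
  Position 3 ('c'): window [1,3] length 3
  Position 4 ('g'): window [1,4] length 4 -- new best
  Position 5 ('f'): window [1,5] length 5 -- new best
  Position 6 ('c'): repeat (last at 3), move window start to 4
  Position 6 ('c'): window [4,6] length 3
  Position 7 ('a'): window [4,7] length 4
Longest substring with no repeats: "eacgf" with length 5

5


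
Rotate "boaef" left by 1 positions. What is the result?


Input: "boaef", rotate left by 1
First 1 characters: "b"
Remaining characters: "oaef"
Concatenate remaining + first: "oaef" + "b" = "oaefb"

oaefb


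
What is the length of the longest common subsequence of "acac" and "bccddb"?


LCS of "acac" and "bccddb"
DP table:
           b    c    c    d    d    b
      0    0    0    0    0    0    0
  a   0    0    0    0    0    0    0
  c   0    0    1    1    1    1    1
  a   0    0    1    1    1    1    1
  c   0    0    1    2    2    2    2
LCS length = dp[4][6] = 2

2


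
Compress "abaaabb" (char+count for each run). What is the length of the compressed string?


Input: abaaabb
Runs:
  'a' x 1 => "a1"
  'b' x 1 => "b1"
  'a' x 3 => "a3"
  'b' x 2 => "b2"
Compressed: "a1b1a3b2"
Compressed length: 8

8


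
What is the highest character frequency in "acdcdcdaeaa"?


Input: acdcdcdaeaa
Character counts:
  'a': 4
  'c': 3
  'd': 3
  'e': 1
Maximum frequency: 4

4


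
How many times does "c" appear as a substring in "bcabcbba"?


Searching for "c" in "bcabcbba"
Scanning each position:
  Position 0: "b" => no
  Position 1: "c" => MATCH
  Position 2: "a" => no
  Position 3: "b" => no
  Position 4: "c" => MATCH
  Position 5: "b" => no
  Position 6: "b" => no
  Position 7: "a" => no
Total occurrences: 2

2


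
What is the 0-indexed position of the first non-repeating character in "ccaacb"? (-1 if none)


Input: ccaacb
Character frequencies:
  'a': 2
  'b': 1
  'c': 3
Scanning left to right for freq == 1:
  Position 0 ('c'): freq=3, skip
  Position 1 ('c'): freq=3, skip
  Position 2 ('a'): freq=2, skip
  Position 3 ('a'): freq=2, skip
  Position 4 ('c'): freq=3, skip
  Position 5 ('b'): unique! => answer = 5

5


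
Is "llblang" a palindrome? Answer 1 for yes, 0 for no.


Input: llblang
Reversed: gnalbll
  Compare pos 0 ('l') with pos 6 ('g'): MISMATCH
  Compare pos 1 ('l') with pos 5 ('n'): MISMATCH
  Compare pos 2 ('b') with pos 4 ('a'): MISMATCH
Result: not a palindrome

0


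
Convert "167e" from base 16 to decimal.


Input: "167e" in base 16
Positional expansion:
  Digit '1' (value 1) x 16^3 = 4096
  Digit '6' (value 6) x 16^2 = 1536
  Digit '7' (value 7) x 16^1 = 112
  Digit 'e' (value 14) x 16^0 = 14
Sum = 5758

5758


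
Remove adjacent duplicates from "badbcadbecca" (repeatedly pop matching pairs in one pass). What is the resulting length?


Input: badbcadbecca
Stack-based adjacent duplicate removal:
  Read 'b': push. Stack: b
  Read 'a': push. Stack: ba
  Read 'd': push. Stack: bad
  Read 'b': push. Stack: badb
  Read 'c': push. Stack: badbc
  Read 'a': push. Stack: badbca
  Read 'd': push. Stack: badbcad
  Read 'b': push. Stack: badbcadb
  Read 'e': push. Stack: badbcadbe
  Read 'c': push. Stack: badbcadbec
  Read 'c': matches stack top 'c' => pop. Stack: badbcadbe
  Read 'a': push. Stack: badbcadbea
Final stack: "badbcadbea" (length 10)

10


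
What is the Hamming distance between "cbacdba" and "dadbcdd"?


Comparing "cbacdba" and "dadbcdd" position by position:
  Position 0: 'c' vs 'd' => differ
  Position 1: 'b' vs 'a' => differ
  Position 2: 'a' vs 'd' => differ
  Position 3: 'c' vs 'b' => differ
  Position 4: 'd' vs 'c' => differ
  Position 5: 'b' vs 'd' => differ
  Position 6: 'a' vs 'd' => differ
Total differences (Hamming distance): 7

7


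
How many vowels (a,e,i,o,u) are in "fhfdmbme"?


Input: fhfdmbme
Checking each character:
  'f' at position 0: consonant
  'h' at position 1: consonant
  'f' at position 2: consonant
  'd' at position 3: consonant
  'm' at position 4: consonant
  'b' at position 5: consonant
  'm' at position 6: consonant
  'e' at position 7: vowel (running total: 1)
Total vowels: 1

1


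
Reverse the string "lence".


Input: lence
Reading characters right to left:
  Position 4: 'e'
  Position 3: 'c'
  Position 2: 'n'
  Position 1: 'e'
  Position 0: 'l'
Reversed: ecnel

ecnel


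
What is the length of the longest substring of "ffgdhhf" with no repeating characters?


Input: "ffgdhhf"
Sliding window (track last position of each char):
  Position 0 ('f'): window [0,0] length 1 -- new best
  Position 1 ('f'): repeat (last at 0), move window start to 1
  Position 1 ('f'): window [1,1] length 1
  Position 2 ('g'): window [1,2] length 2 -- new best
  Position 3 ('d'): window [1,3] length 3 -- new best
  Position 4 ('h'): window [1,4] length 4 -- new best
  Position 5 ('h'): repeat (last at 4), move window start to 5
  Position 5 ('h'): window [5,5] length 1
  Position 6 ('f'): window [5,6] length 2
Longest substring with no repeats: "fgdh" with length 4

4


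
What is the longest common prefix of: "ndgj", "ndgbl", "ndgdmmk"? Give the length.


Words: ndgj, ndgbl, ndgdmmk
  Position 0: all 'n' => match
  Position 1: all 'd' => match
  Position 2: all 'g' => match
  Position 3: ('j', 'b', 'd') => mismatch, stop
LCP = "ndg" (length 3)

3


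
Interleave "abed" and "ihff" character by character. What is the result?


Interleaving "abed" and "ihff":
  Position 0: 'a' from first, 'i' from second => "ai"
  Position 1: 'b' from first, 'h' from second => "bh"
  Position 2: 'e' from first, 'f' from second => "ef"
  Position 3: 'd' from first, 'f' from second => "df"
Result: aibhefdf

aibhefdf


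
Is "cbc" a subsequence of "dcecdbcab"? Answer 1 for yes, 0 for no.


Check if "cbc" is a subsequence of "dcecdbcab"
Greedy scan:
  Position 0 ('d'): no match needed
  Position 1 ('c'): matches sub[0] = 'c'
  Position 2 ('e'): no match needed
  Position 3 ('c'): no match needed
  Position 4 ('d'): no match needed
  Position 5 ('b'): matches sub[1] = 'b'
  Position 6 ('c'): matches sub[2] = 'c'
  Position 7 ('a'): no match needed
  Position 8 ('b'): no match needed
All 3 characters matched => is a subsequence

1


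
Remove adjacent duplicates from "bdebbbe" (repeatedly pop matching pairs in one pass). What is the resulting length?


Input: bdebbbe
Stack-based adjacent duplicate removal:
  Read 'b': push. Stack: b
  Read 'd': push. Stack: bd
  Read 'e': push. Stack: bde
  Read 'b': push. Stack: bdeb
  Read 'b': matches stack top 'b' => pop. Stack: bde
  Read 'b': push. Stack: bdeb
  Read 'e': push. Stack: bdebe
Final stack: "bdebe" (length 5)

5


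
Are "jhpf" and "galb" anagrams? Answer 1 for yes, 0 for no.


Strings: "jhpf", "galb"
Sorted first:  fhjp
Sorted second: abgl
Differ at position 0: 'f' vs 'a' => not anagrams

0


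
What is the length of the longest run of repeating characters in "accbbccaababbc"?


Input: "accbbccaababbc"
Scanning for longest run:
  Position 1 ('c'): new char, reset run to 1
  Position 2 ('c'): continues run of 'c', length=2
  Position 3 ('b'): new char, reset run to 1
  Position 4 ('b'): continues run of 'b', length=2
  Position 5 ('c'): new char, reset run to 1
  Position 6 ('c'): continues run of 'c', length=2
  Position 7 ('a'): new char, reset run to 1
  Position 8 ('a'): continues run of 'a', length=2
  Position 9 ('b'): new char, reset run to 1
  Position 10 ('a'): new char, reset run to 1
  Position 11 ('b'): new char, reset run to 1
  Position 12 ('b'): continues run of 'b', length=2
  Position 13 ('c'): new char, reset run to 1
Longest run: 'c' with length 2

2


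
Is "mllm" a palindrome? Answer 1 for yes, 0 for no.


Input: mllm
Reversed: mllm
  Compare pos 0 ('m') with pos 3 ('m'): match
  Compare pos 1 ('l') with pos 2 ('l'): match
Result: palindrome

1


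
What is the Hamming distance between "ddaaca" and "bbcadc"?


Comparing "ddaaca" and "bbcadc" position by position:
  Position 0: 'd' vs 'b' => differ
  Position 1: 'd' vs 'b' => differ
  Position 2: 'a' vs 'c' => differ
  Position 3: 'a' vs 'a' => same
  Position 4: 'c' vs 'd' => differ
  Position 5: 'a' vs 'c' => differ
Total differences (Hamming distance): 5

5


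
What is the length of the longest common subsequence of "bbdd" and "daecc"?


LCS of "bbdd" and "daecc"
DP table:
           d    a    e    c    c
      0    0    0    0    0    0
  b   0    0    0    0    0    0
  b   0    0    0    0    0    0
  d   0    1    1    1    1    1
  d   0    1    1    1    1    1
LCS length = dp[4][5] = 1

1


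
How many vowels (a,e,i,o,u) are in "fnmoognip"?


Input: fnmoognip
Checking each character:
  'f' at position 0: consonant
  'n' at position 1: consonant
  'm' at position 2: consonant
  'o' at position 3: vowel (running total: 1)
  'o' at position 4: vowel (running total: 2)
  'g' at position 5: consonant
  'n' at position 6: consonant
  'i' at position 7: vowel (running total: 3)
  'p' at position 8: consonant
Total vowels: 3

3


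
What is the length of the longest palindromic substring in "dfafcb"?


Input: "dfafcb"
Checking substrings for palindromes:
  [1:4] "faf" (len 3) => palindrome
Longest palindromic substring: "faf" with length 3

3


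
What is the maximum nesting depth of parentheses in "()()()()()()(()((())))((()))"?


Input: "()()()()()()(()((())))((()))"
Tracking depth:
  Position 0 '(': depth becomes 1
  Position 1 ')': depth becomes 0
  Position 2 '(': depth becomes 1
  Position 3 ')': depth becomes 0
  Position 4 '(': depth becomes 1
  Position 5 ')': depth becomes 0
  Position 6 '(': depth becomes 1
  Position 7 ')': depth becomes 0
  Position 8 '(': depth becomes 1
  Position 9 ')': depth becomes 0
  Position 10 '(': depth becomes 1
  Position 11 ')': depth becomes 0
  Position 12 '(': depth becomes 1
  Position 13 '(': depth becomes 2
  Position 14 ')': depth becomes 1
  Position 15 '(': depth becomes 2
  Position 16 '(': depth becomes 3
  Position 17 '(': depth becomes 4
  Position 18 ')': depth becomes 3
  Position 19 ')': depth becomes 2
  Position 20 ')': depth becomes 1
  Position 21 ')': depth becomes 0
  Position 22 '(': depth becomes 1
  Position 23 '(': depth becomes 2
  Position 24 '(': depth becomes 3
  Position 25 ')': depth becomes 2
  Position 26 ')': depth becomes 1
  Position 27 ')': depth becomes 0
Maximum depth reached: 4

4


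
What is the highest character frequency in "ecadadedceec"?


Input: ecadadedceec
Character counts:
  'a': 2
  'c': 3
  'd': 3
  'e': 4
Maximum frequency: 4

4


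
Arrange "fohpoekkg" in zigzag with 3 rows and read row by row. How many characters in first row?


Zigzag "fohpoekkg" into 3 rows:
Placing characters:
  'f' => row 0
  'o' => row 1
  'h' => row 2
  'p' => row 1
  'o' => row 0
  'e' => row 1
  'k' => row 2
  'k' => row 1
  'g' => row 0
Rows:
  Row 0: "fog"
  Row 1: "opek"
  Row 2: "hk"
First row length: 3

3


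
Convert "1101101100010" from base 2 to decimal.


Input: "1101101100010" in base 2
Positional expansion:
  Digit '1' (value 1) x 2^12 = 4096
  Digit '1' (value 1) x 2^11 = 2048
  Digit '0' (value 0) x 2^10 = 0
  Digit '1' (value 1) x 2^9 = 512
  Digit '1' (value 1) x 2^8 = 256
  Digit '0' (value 0) x 2^7 = 0
  Digit '1' (value 1) x 2^6 = 64
  Digit '1' (value 1) x 2^5 = 32
  Digit '0' (value 0) x 2^4 = 0
  Digit '0' (value 0) x 2^3 = 0
  Digit '0' (value 0) x 2^2 = 0
  Digit '1' (value 1) x 2^1 = 2
  Digit '0' (value 0) x 2^0 = 0
Sum = 7010

7010


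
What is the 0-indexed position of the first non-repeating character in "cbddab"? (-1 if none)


Input: cbddab
Character frequencies:
  'a': 1
  'b': 2
  'c': 1
  'd': 2
Scanning left to right for freq == 1:
  Position 0 ('c'): unique! => answer = 0

0


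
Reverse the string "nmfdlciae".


Input: nmfdlciae
Reading characters right to left:
  Position 8: 'e'
  Position 7: 'a'
  Position 6: 'i'
  Position 5: 'c'
  Position 4: 'l'
  Position 3: 'd'
  Position 2: 'f'
  Position 1: 'm'
  Position 0: 'n'
Reversed: eaicldfmn

eaicldfmn


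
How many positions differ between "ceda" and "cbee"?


Comparing "ceda" and "cbee" position by position:
  Position 0: 'c' vs 'c' => same
  Position 1: 'e' vs 'b' => DIFFER
  Position 2: 'd' vs 'e' => DIFFER
  Position 3: 'a' vs 'e' => DIFFER
Positions that differ: 3

3


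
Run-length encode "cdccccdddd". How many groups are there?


Input: cdccccdddd
Scanning for consecutive runs:
  Group 1: 'c' x 1 (positions 0-0)
  Group 2: 'd' x 1 (positions 1-1)
  Group 3: 'c' x 4 (positions 2-5)
  Group 4: 'd' x 4 (positions 6-9)
Total groups: 4

4


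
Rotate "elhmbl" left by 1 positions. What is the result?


Input: "elhmbl", rotate left by 1
First 1 characters: "e"
Remaining characters: "lhmbl"
Concatenate remaining + first: "lhmbl" + "e" = "lhmble"

lhmble


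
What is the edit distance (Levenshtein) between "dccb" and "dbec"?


Computing edit distance: "dccb" -> "dbec"
DP table:
           d    b    e    c
      0    1    2    3    4
  d   1    0    1    2    3
  c   2    1    1    2    2
  c   3    2    2    2    2
  b   4    3    2    3    3
Edit distance = dp[4][4] = 3

3


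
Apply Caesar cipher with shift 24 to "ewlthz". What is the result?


Caesar cipher: shift "ewlthz" by 24
  'e' (pos 4) + 24 = pos 2 = 'c'
  'w' (pos 22) + 24 = pos 20 = 'u'
  'l' (pos 11) + 24 = pos 9 = 'j'
  't' (pos 19) + 24 = pos 17 = 'r'
  'h' (pos 7) + 24 = pos 5 = 'f'
  'z' (pos 25) + 24 = pos 23 = 'x'
Result: cujrfx

cujrfx


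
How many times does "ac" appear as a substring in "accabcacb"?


Searching for "ac" in "accabcacb"
Scanning each position:
  Position 0: "ac" => MATCH
  Position 1: "cc" => no
  Position 2: "ca" => no
  Position 3: "ab" => no
  Position 4: "bc" => no
  Position 5: "ca" => no
  Position 6: "ac" => MATCH
  Position 7: "cb" => no
Total occurrences: 2

2


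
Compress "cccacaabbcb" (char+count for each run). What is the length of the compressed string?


Input: cccacaabbcb
Runs:
  'c' x 3 => "c3"
  'a' x 1 => "a1"
  'c' x 1 => "c1"
  'a' x 2 => "a2"
  'b' x 2 => "b2"
  'c' x 1 => "c1"
  'b' x 1 => "b1"
Compressed: "c3a1c1a2b2c1b1"
Compressed length: 14

14


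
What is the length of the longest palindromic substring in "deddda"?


Input: "deddda"
Checking substrings for palindromes:
  [0:3] "ded" (len 3) => palindrome
  [2:5] "ddd" (len 3) => palindrome
  [2:4] "dd" (len 2) => palindrome
  [3:5] "dd" (len 2) => palindrome
Longest palindromic substring: "ded" with length 3

3


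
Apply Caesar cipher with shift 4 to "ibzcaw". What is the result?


Caesar cipher: shift "ibzcaw" by 4
  'i' (pos 8) + 4 = pos 12 = 'm'
  'b' (pos 1) + 4 = pos 5 = 'f'
  'z' (pos 25) + 4 = pos 3 = 'd'
  'c' (pos 2) + 4 = pos 6 = 'g'
  'a' (pos 0) + 4 = pos 4 = 'e'
  'w' (pos 22) + 4 = pos 0 = 'a'
Result: mfdgea

mfdgea


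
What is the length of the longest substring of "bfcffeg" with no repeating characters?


Input: "bfcffeg"
Sliding window (track last position of each char):
  Position 0 ('b'): window [0,0] length 1 -- new best
  Position 1 ('f'): window [0,1] length 2 -- new best
  Position 2 ('c'): window [0,2] length 3 -- new best
  Position 3 ('f'): repeat (last at 1), move window start to 2
  Position 3 ('f'): window [2,3] length 2
  Position 4 ('f'): repeat (last at 3), move window start to 4
  Position 4 ('f'): window [4,4] length 1
  Position 5 ('e'): window [4,5] length 2
  Position 6 ('g'): window [4,6] length 3
Longest substring with no repeats: "bfc" with length 3

3


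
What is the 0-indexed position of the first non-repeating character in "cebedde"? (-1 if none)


Input: cebedde
Character frequencies:
  'b': 1
  'c': 1
  'd': 2
  'e': 3
Scanning left to right for freq == 1:
  Position 0 ('c'): unique! => answer = 0

0


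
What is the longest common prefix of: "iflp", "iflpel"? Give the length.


Words: iflp, iflpel
  Position 0: all 'i' => match
  Position 1: all 'f' => match
  Position 2: all 'l' => match
  Position 3: all 'p' => match
LCP = "iflp" (length 4)

4


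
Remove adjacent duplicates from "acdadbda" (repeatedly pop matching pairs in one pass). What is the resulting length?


Input: acdadbda
Stack-based adjacent duplicate removal:
  Read 'a': push. Stack: a
  Read 'c': push. Stack: ac
  Read 'd': push. Stack: acd
  Read 'a': push. Stack: acda
  Read 'd': push. Stack: acdad
  Read 'b': push. Stack: acdadb
  Read 'd': push. Stack: acdadbd
  Read 'a': push. Stack: acdadbda
Final stack: "acdadbda" (length 8)

8


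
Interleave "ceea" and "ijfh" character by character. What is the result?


Interleaving "ceea" and "ijfh":
  Position 0: 'c' from first, 'i' from second => "ci"
  Position 1: 'e' from first, 'j' from second => "ej"
  Position 2: 'e' from first, 'f' from second => "ef"
  Position 3: 'a' from first, 'h' from second => "ah"
Result: ciejefah

ciejefah


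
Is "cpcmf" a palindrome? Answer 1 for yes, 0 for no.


Input: cpcmf
Reversed: fmcpc
  Compare pos 0 ('c') with pos 4 ('f'): MISMATCH
  Compare pos 1 ('p') with pos 3 ('m'): MISMATCH
Result: not a palindrome

0


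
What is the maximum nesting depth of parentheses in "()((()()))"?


Input: "()((()()))"
Tracking depth:
  Position 0 '(': depth becomes 1
  Position 1 ')': depth becomes 0
  Position 2 '(': depth becomes 1
  Position 3 '(': depth becomes 2
  Position 4 '(': depth becomes 3
  Position 5 ')': depth becomes 2
  Position 6 '(': depth becomes 3
  Position 7 ')': depth becomes 2
  Position 8 ')': depth becomes 1
  Position 9 ')': depth becomes 0
Maximum depth reached: 3

3


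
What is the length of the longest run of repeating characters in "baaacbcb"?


Input: "baaacbcb"
Scanning for longest run:
  Position 1 ('a'): new char, reset run to 1
  Position 2 ('a'): continues run of 'a', length=2
  Position 3 ('a'): continues run of 'a', length=3
  Position 4 ('c'): new char, reset run to 1
  Position 5 ('b'): new char, reset run to 1
  Position 6 ('c'): new char, reset run to 1
  Position 7 ('b'): new char, reset run to 1
Longest run: 'a' with length 3

3


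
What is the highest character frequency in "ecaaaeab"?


Input: ecaaaeab
Character counts:
  'a': 4
  'b': 1
  'c': 1
  'e': 2
Maximum frequency: 4

4


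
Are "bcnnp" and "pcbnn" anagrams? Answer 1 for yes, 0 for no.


Strings: "bcnnp", "pcbnn"
Sorted first:  bcnnp
Sorted second: bcnnp
Sorted forms match => anagrams

1


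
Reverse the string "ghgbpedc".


Input: ghgbpedc
Reading characters right to left:
  Position 7: 'c'
  Position 6: 'd'
  Position 5: 'e'
  Position 4: 'p'
  Position 3: 'b'
  Position 2: 'g'
  Position 1: 'h'
  Position 0: 'g'
Reversed: cdepbghg

cdepbghg


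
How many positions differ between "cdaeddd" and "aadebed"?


Comparing "cdaeddd" and "aadebed" position by position:
  Position 0: 'c' vs 'a' => DIFFER
  Position 1: 'd' vs 'a' => DIFFER
  Position 2: 'a' vs 'd' => DIFFER
  Position 3: 'e' vs 'e' => same
  Position 4: 'd' vs 'b' => DIFFER
  Position 5: 'd' vs 'e' => DIFFER
  Position 6: 'd' vs 'd' => same
Positions that differ: 5

5


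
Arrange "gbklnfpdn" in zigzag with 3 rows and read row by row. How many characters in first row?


Zigzag "gbklnfpdn" into 3 rows:
Placing characters:
  'g' => row 0
  'b' => row 1
  'k' => row 2
  'l' => row 1
  'n' => row 0
  'f' => row 1
  'p' => row 2
  'd' => row 1
  'n' => row 0
Rows:
  Row 0: "gnn"
  Row 1: "blfd"
  Row 2: "kp"
First row length: 3

3


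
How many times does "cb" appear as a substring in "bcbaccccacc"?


Searching for "cb" in "bcbaccccacc"
Scanning each position:
  Position 0: "bc" => no
  Position 1: "cb" => MATCH
  Position 2: "ba" => no
  Position 3: "ac" => no
  Position 4: "cc" => no
  Position 5: "cc" => no
  Position 6: "cc" => no
  Position 7: "ca" => no
  Position 8: "ac" => no
  Position 9: "cc" => no
Total occurrences: 1

1


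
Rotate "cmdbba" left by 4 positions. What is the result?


Input: "cmdbba", rotate left by 4
First 4 characters: "cmdb"
Remaining characters: "ba"
Concatenate remaining + first: "ba" + "cmdb" = "bacmdb"

bacmdb


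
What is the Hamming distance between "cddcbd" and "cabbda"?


Comparing "cddcbd" and "cabbda" position by position:
  Position 0: 'c' vs 'c' => same
  Position 1: 'd' vs 'a' => differ
  Position 2: 'd' vs 'b' => differ
  Position 3: 'c' vs 'b' => differ
  Position 4: 'b' vs 'd' => differ
  Position 5: 'd' vs 'a' => differ
Total differences (Hamming distance): 5

5


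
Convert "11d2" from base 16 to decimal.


Input: "11d2" in base 16
Positional expansion:
  Digit '1' (value 1) x 16^3 = 4096
  Digit '1' (value 1) x 16^2 = 256
  Digit 'd' (value 13) x 16^1 = 208
  Digit '2' (value 2) x 16^0 = 2
Sum = 4562

4562


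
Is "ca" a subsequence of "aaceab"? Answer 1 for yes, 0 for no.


Check if "ca" is a subsequence of "aaceab"
Greedy scan:
  Position 0 ('a'): no match needed
  Position 1 ('a'): no match needed
  Position 2 ('c'): matches sub[0] = 'c'
  Position 3 ('e'): no match needed
  Position 4 ('a'): matches sub[1] = 'a'
  Position 5 ('b'): no match needed
All 2 characters matched => is a subsequence

1


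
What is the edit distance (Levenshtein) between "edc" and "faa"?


Computing edit distance: "edc" -> "faa"
DP table:
           f    a    a
      0    1    2    3
  e   1    1    2    3
  d   2    2    2    3
  c   3    3    3    3
Edit distance = dp[3][3] = 3

3


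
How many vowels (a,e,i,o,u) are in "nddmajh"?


Input: nddmajh
Checking each character:
  'n' at position 0: consonant
  'd' at position 1: consonant
  'd' at position 2: consonant
  'm' at position 3: consonant
  'a' at position 4: vowel (running total: 1)
  'j' at position 5: consonant
  'h' at position 6: consonant
Total vowels: 1

1


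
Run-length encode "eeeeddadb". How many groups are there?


Input: eeeeddadb
Scanning for consecutive runs:
  Group 1: 'e' x 4 (positions 0-3)
  Group 2: 'd' x 2 (positions 4-5)
  Group 3: 'a' x 1 (positions 6-6)
  Group 4: 'd' x 1 (positions 7-7)
  Group 5: 'b' x 1 (positions 8-8)
Total groups: 5

5


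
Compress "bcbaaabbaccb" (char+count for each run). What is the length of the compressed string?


Input: bcbaaabbaccb
Runs:
  'b' x 1 => "b1"
  'c' x 1 => "c1"
  'b' x 1 => "b1"
  'a' x 3 => "a3"
  'b' x 2 => "b2"
  'a' x 1 => "a1"
  'c' x 2 => "c2"
  'b' x 1 => "b1"
Compressed: "b1c1b1a3b2a1c2b1"
Compressed length: 16

16


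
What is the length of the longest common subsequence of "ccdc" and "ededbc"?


LCS of "ccdc" and "ededbc"
DP table:
           e    d    e    d    b    c
      0    0    0    0    0    0    0
  c   0    0    0    0    0    0    1
  c   0    0    0    0    0    0    1
  d   0    0    1    1    1    1    1
  c   0    0    1    1    1    1    2
LCS length = dp[4][6] = 2

2


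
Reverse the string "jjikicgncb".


Input: jjikicgncb
Reading characters right to left:
  Position 9: 'b'
  Position 8: 'c'
  Position 7: 'n'
  Position 6: 'g'
  Position 5: 'c'
  Position 4: 'i'
  Position 3: 'k'
  Position 2: 'i'
  Position 1: 'j'
  Position 0: 'j'
Reversed: bcngcikijj

bcngcikijj


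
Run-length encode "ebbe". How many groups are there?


Input: ebbe
Scanning for consecutive runs:
  Group 1: 'e' x 1 (positions 0-0)
  Group 2: 'b' x 2 (positions 1-2)
  Group 3: 'e' x 1 (positions 3-3)
Total groups: 3

3


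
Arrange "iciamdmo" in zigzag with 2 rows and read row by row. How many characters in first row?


Zigzag "iciamdmo" into 2 rows:
Placing characters:
  'i' => row 0
  'c' => row 1
  'i' => row 0
  'a' => row 1
  'm' => row 0
  'd' => row 1
  'm' => row 0
  'o' => row 1
Rows:
  Row 0: "iimm"
  Row 1: "cado"
First row length: 4

4


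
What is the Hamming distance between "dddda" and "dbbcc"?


Comparing "dddda" and "dbbcc" position by position:
  Position 0: 'd' vs 'd' => same
  Position 1: 'd' vs 'b' => differ
  Position 2: 'd' vs 'b' => differ
  Position 3: 'd' vs 'c' => differ
  Position 4: 'a' vs 'c' => differ
Total differences (Hamming distance): 4

4


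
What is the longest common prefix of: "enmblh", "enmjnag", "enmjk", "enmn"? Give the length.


Words: enmblh, enmjnag, enmjk, enmn
  Position 0: all 'e' => match
  Position 1: all 'n' => match
  Position 2: all 'm' => match
  Position 3: ('b', 'j', 'j', 'n') => mismatch, stop
LCP = "enm" (length 3)

3


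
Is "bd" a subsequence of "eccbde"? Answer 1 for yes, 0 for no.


Check if "bd" is a subsequence of "eccbde"
Greedy scan:
  Position 0 ('e'): no match needed
  Position 1 ('c'): no match needed
  Position 2 ('c'): no match needed
  Position 3 ('b'): matches sub[0] = 'b'
  Position 4 ('d'): matches sub[1] = 'd'
  Position 5 ('e'): no match needed
All 2 characters matched => is a subsequence

1


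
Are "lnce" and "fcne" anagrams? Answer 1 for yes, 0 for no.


Strings: "lnce", "fcne"
Sorted first:  celn
Sorted second: cefn
Differ at position 2: 'l' vs 'f' => not anagrams

0


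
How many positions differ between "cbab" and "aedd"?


Comparing "cbab" and "aedd" position by position:
  Position 0: 'c' vs 'a' => DIFFER
  Position 1: 'b' vs 'e' => DIFFER
  Position 2: 'a' vs 'd' => DIFFER
  Position 3: 'b' vs 'd' => DIFFER
Positions that differ: 4

4
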